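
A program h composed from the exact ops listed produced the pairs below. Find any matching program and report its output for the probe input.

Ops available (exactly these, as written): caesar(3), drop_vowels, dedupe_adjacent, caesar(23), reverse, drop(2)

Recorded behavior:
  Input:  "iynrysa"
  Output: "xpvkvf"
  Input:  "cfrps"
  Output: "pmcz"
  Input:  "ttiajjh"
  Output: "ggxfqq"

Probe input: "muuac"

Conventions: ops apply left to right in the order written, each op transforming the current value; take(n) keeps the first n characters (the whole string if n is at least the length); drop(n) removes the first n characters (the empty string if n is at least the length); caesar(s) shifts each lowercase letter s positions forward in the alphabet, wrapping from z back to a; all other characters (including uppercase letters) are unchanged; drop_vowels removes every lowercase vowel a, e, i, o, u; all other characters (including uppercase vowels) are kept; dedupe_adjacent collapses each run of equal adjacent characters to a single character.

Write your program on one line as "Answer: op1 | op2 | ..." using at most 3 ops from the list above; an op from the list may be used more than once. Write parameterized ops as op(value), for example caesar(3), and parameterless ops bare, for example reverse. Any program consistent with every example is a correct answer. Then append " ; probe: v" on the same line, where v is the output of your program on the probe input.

reverse | caesar(23) | drop_vowels ; probe: "zxrrj"

Check, running the answer program on each example:
  "iynrysa" -> "asyrnyi" -> "xpvokvf" -> "xpvkvf"
  "cfrps" -> "sprfc" -> "pmocz" -> "pmcz"
  "ttiajjh" -> "hjjaitt" -> "eggxfqq" -> "ggxfqq"
  probe: "muuac" -> "cauum" -> "zxrrj" -> "zxrrj"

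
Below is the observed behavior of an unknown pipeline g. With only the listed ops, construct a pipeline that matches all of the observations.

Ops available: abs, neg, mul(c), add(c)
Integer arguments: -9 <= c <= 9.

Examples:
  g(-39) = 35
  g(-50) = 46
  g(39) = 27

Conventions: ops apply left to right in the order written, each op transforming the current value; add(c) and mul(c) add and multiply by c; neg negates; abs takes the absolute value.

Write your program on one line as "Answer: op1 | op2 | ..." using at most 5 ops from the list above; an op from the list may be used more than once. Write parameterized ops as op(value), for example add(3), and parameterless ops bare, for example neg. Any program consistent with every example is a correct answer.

neg | add(4) | abs | add(-8)

Check, running the answer program on each example:
  -39 -> 39 -> 43 -> 43 -> 35
  -50 -> 50 -> 54 -> 54 -> 46
  39 -> -39 -> -35 -> 35 -> 27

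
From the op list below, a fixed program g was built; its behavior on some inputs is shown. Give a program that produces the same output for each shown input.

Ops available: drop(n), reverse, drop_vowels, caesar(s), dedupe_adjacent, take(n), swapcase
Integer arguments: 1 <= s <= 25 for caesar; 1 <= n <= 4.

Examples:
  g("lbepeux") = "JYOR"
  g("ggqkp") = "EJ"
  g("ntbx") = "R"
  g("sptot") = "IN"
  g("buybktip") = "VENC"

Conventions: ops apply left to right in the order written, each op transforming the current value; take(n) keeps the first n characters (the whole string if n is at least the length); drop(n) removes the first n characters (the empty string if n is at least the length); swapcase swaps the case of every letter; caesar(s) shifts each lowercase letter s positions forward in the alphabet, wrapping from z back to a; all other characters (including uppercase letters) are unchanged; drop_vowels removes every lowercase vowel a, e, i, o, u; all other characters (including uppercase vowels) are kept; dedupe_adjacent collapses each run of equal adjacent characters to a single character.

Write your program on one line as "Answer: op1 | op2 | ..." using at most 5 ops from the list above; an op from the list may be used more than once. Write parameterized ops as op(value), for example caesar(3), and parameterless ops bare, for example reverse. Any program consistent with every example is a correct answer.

drop(3) | caesar(20) | swapcase | take(4)

Check, running the answer program on each example:
  "lbepeux" -> "peux" -> "jyor" -> "JYOR" -> "JYOR"
  "ggqkp" -> "kp" -> "ej" -> "EJ" -> "EJ"
  "ntbx" -> "x" -> "r" -> "R" -> "R"
  "sptot" -> "ot" -> "in" -> "IN" -> "IN"
  "buybktip" -> "bktip" -> "vencj" -> "VENCJ" -> "VENC"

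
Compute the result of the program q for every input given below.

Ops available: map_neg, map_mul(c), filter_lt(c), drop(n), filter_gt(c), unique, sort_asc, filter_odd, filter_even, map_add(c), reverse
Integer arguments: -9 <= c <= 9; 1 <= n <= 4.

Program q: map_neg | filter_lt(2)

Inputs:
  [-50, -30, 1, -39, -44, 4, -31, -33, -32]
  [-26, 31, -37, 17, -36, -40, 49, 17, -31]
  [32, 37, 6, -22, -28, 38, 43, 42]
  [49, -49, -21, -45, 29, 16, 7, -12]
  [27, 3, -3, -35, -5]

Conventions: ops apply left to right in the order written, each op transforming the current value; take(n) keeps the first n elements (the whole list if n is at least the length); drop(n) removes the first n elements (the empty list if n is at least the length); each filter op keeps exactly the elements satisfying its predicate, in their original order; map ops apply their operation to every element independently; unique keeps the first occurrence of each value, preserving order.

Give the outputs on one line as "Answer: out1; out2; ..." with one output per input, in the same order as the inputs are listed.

[-1, -4]; [-31, -17, -49, -17]; [-32, -37, -6, -38, -43, -42]; [-49, -29, -16, -7]; [-27, -3]

Execution, op by op:
  [-50, -30, 1, -39, -44, 4, -31, -33, -32] -> [50, 30, -1, 39, 44, -4, 31, 33, 32] -> [-1, -4]
  [-26, 31, -37, 17, -36, -40, 49, 17, -31] -> [26, -31, 37, -17, 36, 40, -49, -17, 31] -> [-31, -17, -49, -17]
  [32, 37, 6, -22, -28, 38, 43, 42] -> [-32, -37, -6, 22, 28, -38, -43, -42] -> [-32, -37, -6, -38, -43, -42]
  [49, -49, -21, -45, 29, 16, 7, -12] -> [-49, 49, 21, 45, -29, -16, -7, 12] -> [-49, -29, -16, -7]
  [27, 3, -3, -35, -5] -> [-27, -3, 3, 35, 5] -> [-27, -3]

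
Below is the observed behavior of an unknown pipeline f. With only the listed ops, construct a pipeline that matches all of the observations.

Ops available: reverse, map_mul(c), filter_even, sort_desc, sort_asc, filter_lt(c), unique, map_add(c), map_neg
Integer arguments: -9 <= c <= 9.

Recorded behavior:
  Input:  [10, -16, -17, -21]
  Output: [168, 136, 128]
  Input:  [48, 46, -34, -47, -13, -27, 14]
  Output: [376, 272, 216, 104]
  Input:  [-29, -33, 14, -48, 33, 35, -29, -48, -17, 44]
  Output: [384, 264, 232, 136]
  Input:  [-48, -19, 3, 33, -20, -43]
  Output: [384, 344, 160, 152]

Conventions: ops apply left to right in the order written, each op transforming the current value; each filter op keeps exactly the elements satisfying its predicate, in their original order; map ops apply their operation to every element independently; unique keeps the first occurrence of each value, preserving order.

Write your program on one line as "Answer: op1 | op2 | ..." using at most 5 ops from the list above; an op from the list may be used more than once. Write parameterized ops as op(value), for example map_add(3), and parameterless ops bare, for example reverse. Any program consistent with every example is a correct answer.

sort_asc | filter_lt(-5) | map_mul(-8) | unique

Check, running the answer program on each example:
  [10, -16, -17, -21] -> [-21, -17, -16, 10] -> [-21, -17, -16] -> [168, 136, 128] -> [168, 136, 128]
  [48, 46, -34, -47, -13, -27, 14] -> [-47, -34, -27, -13, 14, 46, 48] -> [-47, -34, -27, -13] -> [376, 272, 216, 104] -> [376, 272, 216, 104]
  [-29, -33, 14, -48, 33, 35, -29, -48, -17, 44] -> [-48, -48, -33, -29, -29, -17, 14, 33, 35, 44] -> [-48, -48, -33, -29, -29, -17] -> [384, 384, 264, 232, 232, 136] -> [384, 264, 232, 136]
  [-48, -19, 3, 33, -20, -43] -> [-48, -43, -20, -19, 3, 33] -> [-48, -43, -20, -19] -> [384, 344, 160, 152] -> [384, 344, 160, 152]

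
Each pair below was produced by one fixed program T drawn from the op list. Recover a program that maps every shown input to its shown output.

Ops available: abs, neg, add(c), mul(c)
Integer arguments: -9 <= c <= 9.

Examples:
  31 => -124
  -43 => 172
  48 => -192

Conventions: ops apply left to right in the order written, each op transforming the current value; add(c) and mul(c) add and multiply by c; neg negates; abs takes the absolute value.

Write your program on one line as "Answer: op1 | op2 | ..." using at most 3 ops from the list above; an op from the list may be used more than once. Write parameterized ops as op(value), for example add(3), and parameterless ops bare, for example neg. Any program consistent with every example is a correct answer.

mul(4) | neg

Check, running the answer program on each example:
  31 -> 124 -> -124
  -43 -> -172 -> 172
  48 -> 192 -> -192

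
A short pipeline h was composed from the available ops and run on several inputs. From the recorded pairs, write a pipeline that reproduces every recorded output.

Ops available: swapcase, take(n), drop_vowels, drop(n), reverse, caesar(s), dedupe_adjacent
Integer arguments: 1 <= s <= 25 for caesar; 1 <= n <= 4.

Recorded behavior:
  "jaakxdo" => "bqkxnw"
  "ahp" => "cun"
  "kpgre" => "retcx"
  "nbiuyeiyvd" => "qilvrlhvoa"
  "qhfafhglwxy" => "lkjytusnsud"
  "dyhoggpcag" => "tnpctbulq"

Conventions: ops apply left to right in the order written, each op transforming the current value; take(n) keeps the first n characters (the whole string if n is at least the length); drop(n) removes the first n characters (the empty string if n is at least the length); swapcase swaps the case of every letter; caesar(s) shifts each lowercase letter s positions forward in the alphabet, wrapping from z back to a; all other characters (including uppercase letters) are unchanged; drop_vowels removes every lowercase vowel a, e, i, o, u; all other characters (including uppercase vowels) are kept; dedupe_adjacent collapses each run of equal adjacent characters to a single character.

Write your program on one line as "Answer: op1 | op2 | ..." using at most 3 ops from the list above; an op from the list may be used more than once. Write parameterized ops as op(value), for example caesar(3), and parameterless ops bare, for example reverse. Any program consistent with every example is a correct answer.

caesar(13) | dedupe_adjacent | reverse

Check, running the answer program on each example:
  "jaakxdo" -> "wnnxkqb" -> "wnxkqb" -> "bqkxnw"
  "ahp" -> "nuc" -> "nuc" -> "cun"
  "kpgre" -> "xcter" -> "xcter" -> "retcx"
  "nbiuyeiyvd" -> "aovhlrvliq" -> "aovhlrvliq" -> "qilvrlhvoa"
  "qhfafhglwxy" -> "dusnsutyjkl" -> "dusnsutyjkl" -> "lkjytusnsud"
  "dyhoggpcag" -> "qlubttcpnt" -> "qlubtcpnt" -> "tnpctbulq"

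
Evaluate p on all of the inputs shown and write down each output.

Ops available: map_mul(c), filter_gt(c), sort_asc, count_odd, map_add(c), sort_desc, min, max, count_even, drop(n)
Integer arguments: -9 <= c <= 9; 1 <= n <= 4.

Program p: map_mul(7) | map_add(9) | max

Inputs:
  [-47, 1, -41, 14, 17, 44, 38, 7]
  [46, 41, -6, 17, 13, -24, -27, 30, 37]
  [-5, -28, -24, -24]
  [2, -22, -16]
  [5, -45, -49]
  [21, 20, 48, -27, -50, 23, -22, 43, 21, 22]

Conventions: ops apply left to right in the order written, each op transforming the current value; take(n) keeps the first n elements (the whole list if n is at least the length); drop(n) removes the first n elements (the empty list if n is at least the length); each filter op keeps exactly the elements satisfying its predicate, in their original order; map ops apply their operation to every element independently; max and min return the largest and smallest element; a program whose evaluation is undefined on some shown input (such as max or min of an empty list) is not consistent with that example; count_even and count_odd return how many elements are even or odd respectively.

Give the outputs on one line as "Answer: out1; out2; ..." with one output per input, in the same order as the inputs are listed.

Execution, op by op:
  [-47, 1, -41, 14, 17, 44, 38, 7] -> [-329, 7, -287, 98, 119, 308, 266, 49] -> [-320, 16, -278, 107, 128, 317, 275, 58] -> 317
  [46, 41, -6, 17, 13, -24, -27, 30, 37] -> [322, 287, -42, 119, 91, -168, -189, 210, 259] -> [331, 296, -33, 128, 100, -159, -180, 219, 268] -> 331
  [-5, -28, -24, -24] -> [-35, -196, -168, -168] -> [-26, -187, -159, -159] -> -26
  [2, -22, -16] -> [14, -154, -112] -> [23, -145, -103] -> 23
  [5, -45, -49] -> [35, -315, -343] -> [44, -306, -334] -> 44
  [21, 20, 48, -27, -50, 23, -22, 43, 21, 22] -> [147, 140, 336, -189, -350, 161, -154, 301, 147, 154] -> [156, 149, 345, -180, -341, 170, -145, 310, 156, 163] -> 345

317; 331; -26; 23; 44; 345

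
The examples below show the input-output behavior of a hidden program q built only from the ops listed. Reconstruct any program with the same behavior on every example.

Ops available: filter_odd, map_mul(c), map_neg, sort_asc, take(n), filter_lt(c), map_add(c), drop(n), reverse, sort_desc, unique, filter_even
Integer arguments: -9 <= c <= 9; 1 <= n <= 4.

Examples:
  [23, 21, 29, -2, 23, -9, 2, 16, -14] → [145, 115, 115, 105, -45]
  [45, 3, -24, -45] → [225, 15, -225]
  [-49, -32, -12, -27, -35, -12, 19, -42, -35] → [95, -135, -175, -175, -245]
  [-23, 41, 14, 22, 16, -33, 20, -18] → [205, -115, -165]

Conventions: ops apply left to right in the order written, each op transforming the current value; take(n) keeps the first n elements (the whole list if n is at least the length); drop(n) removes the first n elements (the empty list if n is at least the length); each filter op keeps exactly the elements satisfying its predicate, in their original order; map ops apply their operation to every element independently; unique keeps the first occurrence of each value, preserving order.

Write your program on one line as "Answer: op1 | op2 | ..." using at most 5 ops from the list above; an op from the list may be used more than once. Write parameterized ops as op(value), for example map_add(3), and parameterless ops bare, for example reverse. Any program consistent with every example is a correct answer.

map_neg | filter_odd | sort_asc | map_mul(-5)

Check, running the answer program on each example:
  [23, 21, 29, -2, 23, -9, 2, 16, -14] -> [-23, -21, -29, 2, -23, 9, -2, -16, 14] -> [-23, -21, -29, -23, 9] -> [-29, -23, -23, -21, 9] -> [145, 115, 115, 105, -45]
  [45, 3, -24, -45] -> [-45, -3, 24, 45] -> [-45, -3, 45] -> [-45, -3, 45] -> [225, 15, -225]
  [-49, -32, -12, -27, -35, -12, 19, -42, -35] -> [49, 32, 12, 27, 35, 12, -19, 42, 35] -> [49, 27, 35, -19, 35] -> [-19, 27, 35, 35, 49] -> [95, -135, -175, -175, -245]
  [-23, 41, 14, 22, 16, -33, 20, -18] -> [23, -41, -14, -22, -16, 33, -20, 18] -> [23, -41, 33] -> [-41, 23, 33] -> [205, -115, -165]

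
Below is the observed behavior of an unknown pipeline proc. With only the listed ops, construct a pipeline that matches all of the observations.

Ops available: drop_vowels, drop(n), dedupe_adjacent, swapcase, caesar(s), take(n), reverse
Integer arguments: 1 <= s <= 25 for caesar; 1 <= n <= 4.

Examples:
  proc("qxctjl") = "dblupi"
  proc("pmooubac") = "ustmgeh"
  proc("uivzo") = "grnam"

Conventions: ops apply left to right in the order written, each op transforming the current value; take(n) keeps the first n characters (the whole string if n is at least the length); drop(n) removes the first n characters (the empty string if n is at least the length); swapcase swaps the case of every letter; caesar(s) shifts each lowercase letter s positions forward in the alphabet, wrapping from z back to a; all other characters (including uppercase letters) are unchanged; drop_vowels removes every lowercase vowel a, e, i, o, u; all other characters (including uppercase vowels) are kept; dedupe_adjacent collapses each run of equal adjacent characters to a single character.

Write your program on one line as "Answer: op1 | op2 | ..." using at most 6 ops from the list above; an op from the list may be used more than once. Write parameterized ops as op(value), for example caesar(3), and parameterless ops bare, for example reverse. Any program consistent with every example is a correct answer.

caesar(19) | caesar(4) | dedupe_adjacent | caesar(21) | reverse

Check, running the answer program on each example:
  "qxctjl" -> "jqvmce" -> "nuzqgi" -> "nuzqgi" -> "ipulbd" -> "dblupi"
  "pmooubac" -> "ifhhnutv" -> "mjllryxz" -> "mjlryxz" -> "hegmtsu" -> "ustmgeh"
  "uivzo" -> "nbosh" -> "rfswl" -> "rfswl" -> "manrg" -> "grnam"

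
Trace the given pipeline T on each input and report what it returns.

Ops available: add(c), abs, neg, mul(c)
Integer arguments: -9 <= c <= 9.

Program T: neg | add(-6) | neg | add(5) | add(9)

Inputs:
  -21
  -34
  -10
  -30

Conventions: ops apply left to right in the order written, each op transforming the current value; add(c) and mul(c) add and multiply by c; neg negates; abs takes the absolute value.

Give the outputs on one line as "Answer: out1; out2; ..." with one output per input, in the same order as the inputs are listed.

-1; -14; 10; -10

Execution, op by op:
  -21 -> 21 -> 15 -> -15 -> -10 -> -1
  -34 -> 34 -> 28 -> -28 -> -23 -> -14
  -10 -> 10 -> 4 -> -4 -> 1 -> 10
  -30 -> 30 -> 24 -> -24 -> -19 -> -10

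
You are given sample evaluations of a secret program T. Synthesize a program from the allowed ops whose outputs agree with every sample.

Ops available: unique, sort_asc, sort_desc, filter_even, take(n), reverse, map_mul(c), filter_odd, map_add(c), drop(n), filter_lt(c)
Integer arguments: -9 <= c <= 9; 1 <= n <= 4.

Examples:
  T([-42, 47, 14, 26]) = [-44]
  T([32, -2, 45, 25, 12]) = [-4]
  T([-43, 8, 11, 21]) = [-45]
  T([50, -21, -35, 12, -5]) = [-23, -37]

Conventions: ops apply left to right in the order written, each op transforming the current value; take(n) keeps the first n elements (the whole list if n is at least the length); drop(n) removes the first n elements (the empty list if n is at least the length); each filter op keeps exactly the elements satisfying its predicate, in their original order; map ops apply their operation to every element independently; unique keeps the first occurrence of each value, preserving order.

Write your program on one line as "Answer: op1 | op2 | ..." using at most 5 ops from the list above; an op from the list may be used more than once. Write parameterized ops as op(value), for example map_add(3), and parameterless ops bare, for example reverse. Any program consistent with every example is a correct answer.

sort_asc | reverse | map_add(-2) | drop(3) | filter_lt(6)

Check, running the answer program on each example:
  [-42, 47, 14, 26] -> [-42, 14, 26, 47] -> [47, 26, 14, -42] -> [45, 24, 12, -44] -> [-44] -> [-44]
  [32, -2, 45, 25, 12] -> [-2, 12, 25, 32, 45] -> [45, 32, 25, 12, -2] -> [43, 30, 23, 10, -4] -> [10, -4] -> [-4]
  [-43, 8, 11, 21] -> [-43, 8, 11, 21] -> [21, 11, 8, -43] -> [19, 9, 6, -45] -> [-45] -> [-45]
  [50, -21, -35, 12, -5] -> [-35, -21, -5, 12, 50] -> [50, 12, -5, -21, -35] -> [48, 10, -7, -23, -37] -> [-23, -37] -> [-23, -37]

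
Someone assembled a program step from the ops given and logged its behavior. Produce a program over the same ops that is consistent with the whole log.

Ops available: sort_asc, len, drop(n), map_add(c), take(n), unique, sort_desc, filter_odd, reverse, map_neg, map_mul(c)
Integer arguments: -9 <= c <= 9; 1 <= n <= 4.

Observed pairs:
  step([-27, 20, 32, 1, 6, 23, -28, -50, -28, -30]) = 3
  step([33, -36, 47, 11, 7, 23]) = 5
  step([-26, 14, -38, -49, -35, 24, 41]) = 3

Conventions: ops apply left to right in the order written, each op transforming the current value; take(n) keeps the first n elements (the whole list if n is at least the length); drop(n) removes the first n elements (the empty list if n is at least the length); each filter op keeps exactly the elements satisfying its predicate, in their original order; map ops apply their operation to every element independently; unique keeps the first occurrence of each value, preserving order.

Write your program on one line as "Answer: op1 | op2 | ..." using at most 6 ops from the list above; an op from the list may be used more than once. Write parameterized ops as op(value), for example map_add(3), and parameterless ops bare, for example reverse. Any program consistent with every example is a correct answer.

filter_odd | map_add(-9) | sort_desc | reverse | map_add(-5) | len

Check, running the answer program on each example:
  [-27, 20, 32, 1, 6, 23, -28, -50, -28, -30] -> [-27, 1, 23] -> [-36, -8, 14] -> [14, -8, -36] -> [-36, -8, 14] -> [-41, -13, 9] -> 3
  [33, -36, 47, 11, 7, 23] -> [33, 47, 11, 7, 23] -> [24, 38, 2, -2, 14] -> [38, 24, 14, 2, -2] -> [-2, 2, 14, 24, 38] -> [-7, -3, 9, 19, 33] -> 5
  [-26, 14, -38, -49, -35, 24, 41] -> [-49, -35, 41] -> [-58, -44, 32] -> [32, -44, -58] -> [-58, -44, 32] -> [-63, -49, 27] -> 3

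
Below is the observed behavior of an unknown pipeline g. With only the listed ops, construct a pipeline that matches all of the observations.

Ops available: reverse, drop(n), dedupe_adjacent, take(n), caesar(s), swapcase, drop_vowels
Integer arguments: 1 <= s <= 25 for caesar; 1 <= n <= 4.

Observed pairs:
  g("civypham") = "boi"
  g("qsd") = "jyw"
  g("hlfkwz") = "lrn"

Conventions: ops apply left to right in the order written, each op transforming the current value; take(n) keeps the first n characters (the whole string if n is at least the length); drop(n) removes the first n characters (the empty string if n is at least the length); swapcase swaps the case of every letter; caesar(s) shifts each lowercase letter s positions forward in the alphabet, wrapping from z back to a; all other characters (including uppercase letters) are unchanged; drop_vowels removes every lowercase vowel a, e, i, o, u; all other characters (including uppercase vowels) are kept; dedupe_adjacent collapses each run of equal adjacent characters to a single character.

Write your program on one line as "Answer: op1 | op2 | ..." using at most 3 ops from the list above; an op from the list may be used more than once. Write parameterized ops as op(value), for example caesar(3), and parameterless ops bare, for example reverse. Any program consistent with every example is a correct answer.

take(3) | caesar(6) | reverse

Check, running the answer program on each example:
  "civypham" -> "civ" -> "iob" -> "boi"
  "qsd" -> "qsd" -> "wyj" -> "jyw"
  "hlfkwz" -> "hlf" -> "nrl" -> "lrn"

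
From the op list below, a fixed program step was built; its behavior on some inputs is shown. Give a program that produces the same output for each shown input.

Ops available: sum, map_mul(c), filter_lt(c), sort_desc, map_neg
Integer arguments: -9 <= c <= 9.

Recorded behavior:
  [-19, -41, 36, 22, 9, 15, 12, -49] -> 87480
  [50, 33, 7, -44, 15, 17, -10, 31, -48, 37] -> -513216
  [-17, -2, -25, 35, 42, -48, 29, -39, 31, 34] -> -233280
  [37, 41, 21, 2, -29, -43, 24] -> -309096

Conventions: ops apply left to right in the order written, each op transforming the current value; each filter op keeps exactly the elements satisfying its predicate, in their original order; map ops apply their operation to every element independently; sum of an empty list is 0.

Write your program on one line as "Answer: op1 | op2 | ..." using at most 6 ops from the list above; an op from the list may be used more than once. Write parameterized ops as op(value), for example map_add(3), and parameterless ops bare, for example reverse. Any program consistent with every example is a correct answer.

map_mul(-8) | map_mul(9) | map_mul(9) | sort_desc | map_mul(9) | sum

Check, running the answer program on each example:
  [-19, -41, 36, 22, 9, 15, 12, -49] -> [152, 328, -288, -176, -72, -120, -96, 392] -> [1368, 2952, -2592, -1584, -648, -1080, -864, 3528] -> [12312, 26568, -23328, -14256, -5832, -9720, -7776, 31752] -> [31752, 26568, 12312, -5832, -7776, -9720, -14256, -23328] -> [285768, 239112, 110808, -52488, -69984, -87480, -128304, -209952] -> 87480
  [50, 33, 7, -44, 15, 17, -10, 31, -48, 37] -> [-400, -264, -56, 352, -120, -136, 80, -248, 384, -296] -> [-3600, -2376, -504, 3168, -1080, -1224, 720, -2232, 3456, -2664] -> [-32400, -21384, -4536, 28512, -9720, -11016, 6480, -20088, 31104, -23976] -> [31104, 28512, 6480, -4536, -9720, -11016, -20088, -21384, -23976, -32400] -> [279936, 256608, 58320, -40824, -87480, -99144, -180792, -192456, -215784, -291600] -> -513216
  [-17, -2, -25, 35, 42, -48, 29, -39, 31, 34] -> [136, 16, 200, -280, -336, 384, -232, 312, -248, -272] -> [1224, 144, 1800, -2520, -3024, 3456, -2088, 2808, -2232, -2448] -> [11016, 1296, 16200, -22680, -27216, 31104, -18792, 25272, -20088, -22032] -> [31104, 25272, 16200, 11016, 1296, -18792, -20088, -22032, -22680, -27216] -> [279936, 227448, 145800, 99144, 11664, -169128, -180792, -198288, -204120, -244944] -> -233280
  [37, 41, 21, 2, -29, -43, 24] -> [-296, -328, -168, -16, 232, 344, -192] -> [-2664, -2952, -1512, -144, 2088, 3096, -1728] -> [-23976, -26568, -13608, -1296, 18792, 27864, -15552] -> [27864, 18792, -1296, -13608, -15552, -23976, -26568] -> [250776, 169128, -11664, -122472, -139968, -215784, -239112] -> -309096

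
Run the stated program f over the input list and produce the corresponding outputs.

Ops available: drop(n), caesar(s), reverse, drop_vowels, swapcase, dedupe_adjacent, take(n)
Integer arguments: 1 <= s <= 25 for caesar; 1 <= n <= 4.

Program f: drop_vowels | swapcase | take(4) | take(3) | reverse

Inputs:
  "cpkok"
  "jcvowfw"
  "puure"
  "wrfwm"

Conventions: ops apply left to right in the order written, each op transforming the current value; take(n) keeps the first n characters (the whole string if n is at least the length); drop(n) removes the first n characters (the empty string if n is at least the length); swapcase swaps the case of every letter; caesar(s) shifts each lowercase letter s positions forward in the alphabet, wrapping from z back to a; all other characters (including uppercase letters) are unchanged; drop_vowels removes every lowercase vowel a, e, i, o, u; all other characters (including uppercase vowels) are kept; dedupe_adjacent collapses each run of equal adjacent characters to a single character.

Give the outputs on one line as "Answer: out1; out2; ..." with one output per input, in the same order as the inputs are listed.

Execution, op by op:
  "cpkok" -> "cpkk" -> "CPKK" -> "CPKK" -> "CPK" -> "KPC"
  "jcvowfw" -> "jcvwfw" -> "JCVWFW" -> "JCVW" -> "JCV" -> "VCJ"
  "puure" -> "pr" -> "PR" -> "PR" -> "PR" -> "RP"
  "wrfwm" -> "wrfwm" -> "WRFWM" -> "WRFW" -> "WRF" -> "FRW"

"KPC"; "VCJ"; "RP"; "FRW"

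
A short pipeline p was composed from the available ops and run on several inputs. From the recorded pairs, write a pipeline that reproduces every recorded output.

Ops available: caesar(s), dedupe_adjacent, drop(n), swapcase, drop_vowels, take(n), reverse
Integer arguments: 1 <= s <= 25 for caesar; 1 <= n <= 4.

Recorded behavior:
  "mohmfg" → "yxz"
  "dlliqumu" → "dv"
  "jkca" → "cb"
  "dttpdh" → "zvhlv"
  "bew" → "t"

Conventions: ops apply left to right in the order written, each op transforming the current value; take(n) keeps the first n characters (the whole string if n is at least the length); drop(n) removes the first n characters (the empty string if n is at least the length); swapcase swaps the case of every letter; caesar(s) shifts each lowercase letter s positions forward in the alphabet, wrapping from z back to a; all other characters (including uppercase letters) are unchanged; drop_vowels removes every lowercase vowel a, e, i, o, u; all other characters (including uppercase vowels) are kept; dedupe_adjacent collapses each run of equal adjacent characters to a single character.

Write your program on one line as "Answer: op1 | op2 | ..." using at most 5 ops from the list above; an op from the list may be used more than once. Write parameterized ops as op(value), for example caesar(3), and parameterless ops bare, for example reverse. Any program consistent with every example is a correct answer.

drop_vowels | caesar(18) | reverse | drop_vowels | dedupe_adjacent

Check, running the answer program on each example:
  "mohmfg" -> "mhmfg" -> "ezexy" -> "yxeze" -> "yxz" -> "yxz"
  "dlliqumu" -> "dllqm" -> "vddie" -> "eiddv" -> "ddv" -> "dv"
  "jkca" -> "jkc" -> "bcu" -> "ucb" -> "cb" -> "cb"
  "dttpdh" -> "dttpdh" -> "vllhvz" -> "zvhllv" -> "zvhllv" -> "zvhlv"
  "bew" -> "bw" -> "to" -> "ot" -> "t" -> "t"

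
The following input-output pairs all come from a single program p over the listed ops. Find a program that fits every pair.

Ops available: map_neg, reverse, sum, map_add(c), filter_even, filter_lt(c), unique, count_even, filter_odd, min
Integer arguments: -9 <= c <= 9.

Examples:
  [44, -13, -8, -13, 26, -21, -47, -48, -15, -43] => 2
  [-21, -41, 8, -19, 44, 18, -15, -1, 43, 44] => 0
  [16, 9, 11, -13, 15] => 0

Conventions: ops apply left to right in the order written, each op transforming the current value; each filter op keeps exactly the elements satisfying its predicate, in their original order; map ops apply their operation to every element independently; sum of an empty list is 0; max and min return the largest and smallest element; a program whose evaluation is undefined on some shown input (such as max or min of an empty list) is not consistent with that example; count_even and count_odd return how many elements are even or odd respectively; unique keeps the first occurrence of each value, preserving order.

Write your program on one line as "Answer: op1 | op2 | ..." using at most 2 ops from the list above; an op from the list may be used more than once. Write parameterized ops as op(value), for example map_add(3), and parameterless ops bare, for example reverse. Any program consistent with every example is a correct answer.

filter_lt(-1) | count_even

Check, running the answer program on each example:
  [44, -13, -8, -13, 26, -21, -47, -48, -15, -43] -> [-13, -8, -13, -21, -47, -48, -15, -43] -> 2
  [-21, -41, 8, -19, 44, 18, -15, -1, 43, 44] -> [-21, -41, -19, -15] -> 0
  [16, 9, 11, -13, 15] -> [-13] -> 0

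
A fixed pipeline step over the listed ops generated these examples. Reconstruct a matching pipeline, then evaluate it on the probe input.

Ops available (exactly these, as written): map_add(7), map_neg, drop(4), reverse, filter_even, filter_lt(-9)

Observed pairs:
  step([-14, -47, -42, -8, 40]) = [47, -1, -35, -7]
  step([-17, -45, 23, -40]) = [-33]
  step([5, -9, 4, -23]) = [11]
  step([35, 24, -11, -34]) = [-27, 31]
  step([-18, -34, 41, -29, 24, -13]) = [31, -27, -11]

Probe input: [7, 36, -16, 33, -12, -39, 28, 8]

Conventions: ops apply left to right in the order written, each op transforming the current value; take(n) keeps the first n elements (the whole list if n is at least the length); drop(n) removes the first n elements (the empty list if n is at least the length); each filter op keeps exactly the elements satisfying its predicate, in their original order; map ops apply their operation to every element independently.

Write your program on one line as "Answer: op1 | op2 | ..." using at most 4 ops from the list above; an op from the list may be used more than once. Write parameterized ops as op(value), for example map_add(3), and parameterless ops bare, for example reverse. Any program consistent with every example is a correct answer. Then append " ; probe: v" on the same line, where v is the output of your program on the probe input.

filter_even | map_add(7) | reverse ; probe: [15, 35, -5, -9, 43]

Check, running the answer program on each example:
  [-14, -47, -42, -8, 40] -> [-14, -42, -8, 40] -> [-7, -35, -1, 47] -> [47, -1, -35, -7]
  [-17, -45, 23, -40] -> [-40] -> [-33] -> [-33]
  [5, -9, 4, -23] -> [4] -> [11] -> [11]
  [35, 24, -11, -34] -> [24, -34] -> [31, -27] -> [-27, 31]
  [-18, -34, 41, -29, 24, -13] -> [-18, -34, 24] -> [-11, -27, 31] -> [31, -27, -11]
  probe: [7, 36, -16, 33, -12, -39, 28, 8] -> [36, -16, -12, 28, 8] -> [43, -9, -5, 35, 15] -> [15, 35, -5, -9, 43]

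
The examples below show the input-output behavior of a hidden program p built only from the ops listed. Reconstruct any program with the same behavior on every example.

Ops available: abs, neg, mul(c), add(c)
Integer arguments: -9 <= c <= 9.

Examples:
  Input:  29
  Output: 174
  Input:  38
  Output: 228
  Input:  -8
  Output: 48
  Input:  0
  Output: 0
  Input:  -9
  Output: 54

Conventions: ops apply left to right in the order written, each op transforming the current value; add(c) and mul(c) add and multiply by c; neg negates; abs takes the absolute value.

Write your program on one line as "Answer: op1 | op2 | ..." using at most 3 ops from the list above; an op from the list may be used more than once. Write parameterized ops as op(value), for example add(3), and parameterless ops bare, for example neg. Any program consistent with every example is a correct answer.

neg | mul(6) | abs

Check, running the answer program on each example:
  29 -> -29 -> -174 -> 174
  38 -> -38 -> -228 -> 228
  -8 -> 8 -> 48 -> 48
  0 -> 0 -> 0 -> 0
  -9 -> 9 -> 54 -> 54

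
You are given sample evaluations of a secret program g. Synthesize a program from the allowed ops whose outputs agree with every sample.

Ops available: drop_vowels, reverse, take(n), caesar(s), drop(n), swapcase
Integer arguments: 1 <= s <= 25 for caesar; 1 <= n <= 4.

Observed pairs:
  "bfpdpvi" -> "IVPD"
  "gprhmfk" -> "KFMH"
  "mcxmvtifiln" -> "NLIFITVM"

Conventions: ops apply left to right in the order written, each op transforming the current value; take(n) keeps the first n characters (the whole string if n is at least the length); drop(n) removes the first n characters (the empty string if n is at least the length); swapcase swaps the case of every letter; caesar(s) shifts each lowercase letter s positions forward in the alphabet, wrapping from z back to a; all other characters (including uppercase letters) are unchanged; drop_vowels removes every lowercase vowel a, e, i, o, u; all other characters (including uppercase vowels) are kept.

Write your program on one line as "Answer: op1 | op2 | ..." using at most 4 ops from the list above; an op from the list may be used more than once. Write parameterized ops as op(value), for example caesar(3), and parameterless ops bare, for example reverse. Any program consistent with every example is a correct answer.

drop(3) | swapcase | reverse

Check, running the answer program on each example:
  "bfpdpvi" -> "dpvi" -> "DPVI" -> "IVPD"
  "gprhmfk" -> "hmfk" -> "HMFK" -> "KFMH"
  "mcxmvtifiln" -> "mvtifiln" -> "MVTIFILN" -> "NLIFITVM"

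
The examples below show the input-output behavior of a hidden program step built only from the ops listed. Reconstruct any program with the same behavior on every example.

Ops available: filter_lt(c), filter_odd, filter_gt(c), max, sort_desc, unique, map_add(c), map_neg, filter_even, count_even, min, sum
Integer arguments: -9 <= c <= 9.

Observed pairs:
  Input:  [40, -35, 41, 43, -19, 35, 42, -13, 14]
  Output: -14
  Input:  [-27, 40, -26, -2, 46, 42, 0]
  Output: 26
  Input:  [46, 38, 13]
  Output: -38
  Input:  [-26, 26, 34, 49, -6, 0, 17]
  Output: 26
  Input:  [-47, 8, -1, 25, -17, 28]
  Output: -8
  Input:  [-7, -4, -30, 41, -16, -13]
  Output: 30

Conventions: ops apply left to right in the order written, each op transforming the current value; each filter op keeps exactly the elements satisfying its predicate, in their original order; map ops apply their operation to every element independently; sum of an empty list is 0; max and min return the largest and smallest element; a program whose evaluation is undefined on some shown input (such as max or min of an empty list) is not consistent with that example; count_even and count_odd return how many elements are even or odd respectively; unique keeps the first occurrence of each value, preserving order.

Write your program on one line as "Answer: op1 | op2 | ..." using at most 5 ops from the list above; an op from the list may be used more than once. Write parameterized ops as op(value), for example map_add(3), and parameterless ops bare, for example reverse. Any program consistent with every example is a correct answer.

map_neg | filter_even | sort_desc | max

Check, running the answer program on each example:
  [40, -35, 41, 43, -19, 35, 42, -13, 14] -> [-40, 35, -41, -43, 19, -35, -42, 13, -14] -> [-40, -42, -14] -> [-14, -40, -42] -> -14
  [-27, 40, -26, -2, 46, 42, 0] -> [27, -40, 26, 2, -46, -42, 0] -> [-40, 26, 2, -46, -42, 0] -> [26, 2, 0, -40, -42, -46] -> 26
  [46, 38, 13] -> [-46, -38, -13] -> [-46, -38] -> [-38, -46] -> -38
  [-26, 26, 34, 49, -6, 0, 17] -> [26, -26, -34, -49, 6, 0, -17] -> [26, -26, -34, 6, 0] -> [26, 6, 0, -26, -34] -> 26
  [-47, 8, -1, 25, -17, 28] -> [47, -8, 1, -25, 17, -28] -> [-8, -28] -> [-8, -28] -> -8
  [-7, -4, -30, 41, -16, -13] -> [7, 4, 30, -41, 16, 13] -> [4, 30, 16] -> [30, 16, 4] -> 30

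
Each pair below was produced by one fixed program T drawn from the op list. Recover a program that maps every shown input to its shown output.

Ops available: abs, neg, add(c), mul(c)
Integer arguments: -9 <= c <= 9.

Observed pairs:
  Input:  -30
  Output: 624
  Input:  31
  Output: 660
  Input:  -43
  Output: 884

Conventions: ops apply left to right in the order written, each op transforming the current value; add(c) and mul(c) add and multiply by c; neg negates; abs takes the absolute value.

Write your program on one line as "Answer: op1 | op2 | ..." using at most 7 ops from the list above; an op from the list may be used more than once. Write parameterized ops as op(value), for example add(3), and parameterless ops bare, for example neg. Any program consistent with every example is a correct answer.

neg | mul(-5) | add(2) | abs | add(8) | mul(4)

Check, running the answer program on each example:
  -30 -> 30 -> -150 -> -148 -> 148 -> 156 -> 624
  31 -> -31 -> 155 -> 157 -> 157 -> 165 -> 660
  -43 -> 43 -> -215 -> -213 -> 213 -> 221 -> 884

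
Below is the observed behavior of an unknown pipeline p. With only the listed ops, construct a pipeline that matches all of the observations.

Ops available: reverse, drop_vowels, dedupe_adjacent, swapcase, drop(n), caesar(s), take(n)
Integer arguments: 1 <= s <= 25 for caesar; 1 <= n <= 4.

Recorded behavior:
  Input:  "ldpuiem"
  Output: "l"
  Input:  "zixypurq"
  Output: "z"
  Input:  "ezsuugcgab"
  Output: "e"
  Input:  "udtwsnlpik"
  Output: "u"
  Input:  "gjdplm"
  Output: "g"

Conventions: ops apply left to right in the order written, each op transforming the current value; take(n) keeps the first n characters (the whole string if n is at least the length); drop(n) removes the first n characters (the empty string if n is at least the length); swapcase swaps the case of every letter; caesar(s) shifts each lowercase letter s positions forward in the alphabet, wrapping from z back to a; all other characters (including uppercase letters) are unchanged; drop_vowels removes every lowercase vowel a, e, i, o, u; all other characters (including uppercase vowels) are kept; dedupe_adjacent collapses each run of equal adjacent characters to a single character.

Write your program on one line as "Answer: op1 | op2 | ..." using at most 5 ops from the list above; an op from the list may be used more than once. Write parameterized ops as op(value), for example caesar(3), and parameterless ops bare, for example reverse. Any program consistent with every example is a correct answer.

swapcase | dedupe_adjacent | take(1) | swapcase

Check, running the answer program on each example:
  "ldpuiem" -> "LDPUIEM" -> "LDPUIEM" -> "L" -> "l"
  "zixypurq" -> "ZIXYPURQ" -> "ZIXYPURQ" -> "Z" -> "z"
  "ezsuugcgab" -> "EZSUUGCGAB" -> "EZSUGCGAB" -> "E" -> "e"
  "udtwsnlpik" -> "UDTWSNLPIK" -> "UDTWSNLPIK" -> "U" -> "u"
  "gjdplm" -> "GJDPLM" -> "GJDPLM" -> "G" -> "g"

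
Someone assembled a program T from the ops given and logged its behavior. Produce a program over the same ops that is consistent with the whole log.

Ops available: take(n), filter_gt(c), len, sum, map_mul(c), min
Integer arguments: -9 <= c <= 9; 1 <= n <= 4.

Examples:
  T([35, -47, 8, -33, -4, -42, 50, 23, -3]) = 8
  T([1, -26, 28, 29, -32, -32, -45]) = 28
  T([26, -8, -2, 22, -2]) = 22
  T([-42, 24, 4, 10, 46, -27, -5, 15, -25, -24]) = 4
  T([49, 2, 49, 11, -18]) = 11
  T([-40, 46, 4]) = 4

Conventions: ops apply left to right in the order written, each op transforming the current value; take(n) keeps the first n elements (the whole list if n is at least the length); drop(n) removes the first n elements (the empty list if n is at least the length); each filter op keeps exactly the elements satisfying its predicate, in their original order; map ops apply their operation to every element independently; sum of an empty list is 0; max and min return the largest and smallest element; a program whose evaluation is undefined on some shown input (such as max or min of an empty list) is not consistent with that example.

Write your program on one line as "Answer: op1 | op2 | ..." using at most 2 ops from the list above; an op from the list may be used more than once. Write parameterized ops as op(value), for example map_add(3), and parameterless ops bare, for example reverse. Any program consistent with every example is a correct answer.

filter_gt(2) | min

Check, running the answer program on each example:
  [35, -47, 8, -33, -4, -42, 50, 23, -3] -> [35, 8, 50, 23] -> 8
  [1, -26, 28, 29, -32, -32, -45] -> [28, 29] -> 28
  [26, -8, -2, 22, -2] -> [26, 22] -> 22
  [-42, 24, 4, 10, 46, -27, -5, 15, -25, -24] -> [24, 4, 10, 46, 15] -> 4
  [49, 2, 49, 11, -18] -> [49, 49, 11] -> 11
  [-40, 46, 4] -> [46, 4] -> 4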